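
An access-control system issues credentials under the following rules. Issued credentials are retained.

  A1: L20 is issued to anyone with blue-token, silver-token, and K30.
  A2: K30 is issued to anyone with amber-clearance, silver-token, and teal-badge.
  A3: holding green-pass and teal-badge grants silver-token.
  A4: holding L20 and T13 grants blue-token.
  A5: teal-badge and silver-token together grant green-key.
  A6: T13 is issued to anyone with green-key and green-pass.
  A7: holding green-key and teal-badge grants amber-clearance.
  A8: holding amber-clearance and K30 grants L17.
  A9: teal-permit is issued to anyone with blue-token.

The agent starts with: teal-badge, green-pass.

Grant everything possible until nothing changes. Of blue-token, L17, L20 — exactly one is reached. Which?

Holding green-pass and teal-badge grants silver-token (A3).
Holding teal-badge and silver-token grants green-key (A5).
Holding green-key and teal-badge grants amber-clearance (A7).
Holding amber-clearance, silver-token, and teal-badge grants K30 (A2).
Holding amber-clearance and K30 grants L17 (A8).
L20 would need blue-token, silver-token, and K30 (A1), but blue-token is never granted. blue-token would need L20 and T13 (A4), but L20 is never granted.

L17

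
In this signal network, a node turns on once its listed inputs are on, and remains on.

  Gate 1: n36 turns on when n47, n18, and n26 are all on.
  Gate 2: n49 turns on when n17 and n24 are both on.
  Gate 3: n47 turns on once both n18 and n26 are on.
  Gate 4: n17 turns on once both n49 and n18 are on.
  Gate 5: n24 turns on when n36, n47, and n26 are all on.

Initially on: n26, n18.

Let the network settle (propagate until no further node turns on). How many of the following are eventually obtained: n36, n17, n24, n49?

n18 and n26 are on, so n47 turns on (Gate 3).
n47, n18, and n26 are on, so n36 turns on (Gate 1).
n36, n47, and n26 are on, so n24 turns on (Gate 5).
n36: reached.
n17 would need n49 and n18 (Gate 4), but n49 never turns on.
n24: reached.
n49 would need n17 and n24 (Gate 2), but n17 never turns on.
Reached: n36 and n24 — 2 of the 4.

2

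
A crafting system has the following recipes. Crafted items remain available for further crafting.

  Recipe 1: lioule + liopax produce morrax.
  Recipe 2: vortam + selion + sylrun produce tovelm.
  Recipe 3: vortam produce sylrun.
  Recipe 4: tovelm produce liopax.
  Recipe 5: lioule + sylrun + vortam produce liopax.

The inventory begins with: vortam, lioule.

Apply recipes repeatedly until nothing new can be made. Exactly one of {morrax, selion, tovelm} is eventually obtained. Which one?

Using Recipe 3, vortam makes sylrun.
lioule + sylrun + vortam → liopax (Recipe 5).
lioule + liopax → morrax (Recipe 1).
tovelm would need vortam, selion, and sylrun (Recipe 2), but selion is never obtained. No rule produces selion, and it is not given.

morrax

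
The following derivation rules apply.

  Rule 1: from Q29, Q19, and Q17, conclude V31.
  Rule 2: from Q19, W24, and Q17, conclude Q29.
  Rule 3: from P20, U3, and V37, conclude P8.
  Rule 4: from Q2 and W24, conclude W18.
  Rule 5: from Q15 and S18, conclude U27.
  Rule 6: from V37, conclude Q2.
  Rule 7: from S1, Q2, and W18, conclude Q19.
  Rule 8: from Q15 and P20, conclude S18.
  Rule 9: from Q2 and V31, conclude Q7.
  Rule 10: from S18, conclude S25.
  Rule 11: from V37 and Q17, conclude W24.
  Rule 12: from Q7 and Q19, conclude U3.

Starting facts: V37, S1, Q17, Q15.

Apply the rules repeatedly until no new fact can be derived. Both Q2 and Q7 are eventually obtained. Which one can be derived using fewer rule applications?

Q2: V37 holds, so Q2 follows (Rule 6). [1 rule application]
Q7: V37 holds, so Q2 follows (Rule 6). From V37 and Q17, Rule 11 gives W24. Q2 and W24 hold, so W18 follows (Rule 4). From S1, Q2, and W18, Rule 7 gives Q19. Q19, W24, and Q17 hold, so Q29 follows (Rule 2). Q29, Q19, and Q17 hold, so V31 follows (Rule 1). Q2 and V31 hold, so Q7 follows (Rule 9). [7 rule applications]
Q2 needs fewer.

Q2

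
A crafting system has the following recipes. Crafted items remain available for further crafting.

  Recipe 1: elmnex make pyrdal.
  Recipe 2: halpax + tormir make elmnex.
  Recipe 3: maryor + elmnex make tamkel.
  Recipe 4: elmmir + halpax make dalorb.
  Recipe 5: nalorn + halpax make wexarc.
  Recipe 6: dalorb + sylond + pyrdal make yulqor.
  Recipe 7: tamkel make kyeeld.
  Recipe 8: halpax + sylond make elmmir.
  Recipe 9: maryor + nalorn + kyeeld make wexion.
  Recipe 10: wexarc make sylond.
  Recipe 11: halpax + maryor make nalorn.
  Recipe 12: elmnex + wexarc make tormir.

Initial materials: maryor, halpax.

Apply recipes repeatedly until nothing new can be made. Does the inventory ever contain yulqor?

yulqor would need dalorb, sylond, and pyrdal (Recipe 6), but pyrdal is never obtained.

No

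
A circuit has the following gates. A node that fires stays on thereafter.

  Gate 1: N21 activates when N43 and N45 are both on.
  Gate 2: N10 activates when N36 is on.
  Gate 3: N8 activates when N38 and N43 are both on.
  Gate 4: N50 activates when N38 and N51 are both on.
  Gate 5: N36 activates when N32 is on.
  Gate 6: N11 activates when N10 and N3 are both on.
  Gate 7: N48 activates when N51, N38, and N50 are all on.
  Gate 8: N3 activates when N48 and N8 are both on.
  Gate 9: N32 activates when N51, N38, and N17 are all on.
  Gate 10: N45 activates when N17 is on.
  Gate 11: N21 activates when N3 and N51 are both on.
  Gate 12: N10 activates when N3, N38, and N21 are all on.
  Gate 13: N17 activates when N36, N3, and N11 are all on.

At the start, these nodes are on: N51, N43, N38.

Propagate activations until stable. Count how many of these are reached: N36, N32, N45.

0

N36 would need N32 (Gate 5), but N32 never turns on.
N32 would need N51, N38, and N17 (Gate 9), but N17 never turns on.
N45 would need N17 (Gate 10), but N17 never turns on.
None of the 3 are reached.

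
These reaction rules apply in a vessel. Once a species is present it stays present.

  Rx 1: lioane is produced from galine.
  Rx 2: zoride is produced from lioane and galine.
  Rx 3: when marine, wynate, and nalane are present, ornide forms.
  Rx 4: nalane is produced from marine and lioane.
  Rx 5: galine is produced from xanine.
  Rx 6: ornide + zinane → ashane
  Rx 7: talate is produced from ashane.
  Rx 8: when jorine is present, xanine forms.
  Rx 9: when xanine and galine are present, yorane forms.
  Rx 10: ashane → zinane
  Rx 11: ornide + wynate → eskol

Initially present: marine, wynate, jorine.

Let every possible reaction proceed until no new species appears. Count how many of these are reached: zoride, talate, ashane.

1

jorine present → xanine forms (Rx 8).
xanine present → galine forms (Rx 5).
galine present → lioane forms (Rx 1).
lioane and galine present → zoride forms (Rx 2).
zoride: reached.
talate would need ashane (Rx 7), but ashane never forms.
ashane would need ornide and zinane (Rx 6), but zinane never forms.
Reached: zoride — 1 of the 3.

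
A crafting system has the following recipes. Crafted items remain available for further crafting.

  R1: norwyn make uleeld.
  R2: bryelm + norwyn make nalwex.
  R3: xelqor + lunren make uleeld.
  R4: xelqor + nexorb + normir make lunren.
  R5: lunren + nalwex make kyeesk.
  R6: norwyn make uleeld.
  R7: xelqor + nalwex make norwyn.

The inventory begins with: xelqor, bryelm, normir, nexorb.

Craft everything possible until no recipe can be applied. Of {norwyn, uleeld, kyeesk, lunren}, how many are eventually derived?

2

xelqor + nexorb + normir → lunren (R4).
xelqor + lunren → uleeld (R3).
norwyn would need xelqor and nalwex (R7), but nalwex is never obtained.
uleeld: reached.
kyeesk would need lunren and nalwex (R5), but nalwex is never obtained.
lunren: reached.
Reached: uleeld and lunren — 2 of the 4.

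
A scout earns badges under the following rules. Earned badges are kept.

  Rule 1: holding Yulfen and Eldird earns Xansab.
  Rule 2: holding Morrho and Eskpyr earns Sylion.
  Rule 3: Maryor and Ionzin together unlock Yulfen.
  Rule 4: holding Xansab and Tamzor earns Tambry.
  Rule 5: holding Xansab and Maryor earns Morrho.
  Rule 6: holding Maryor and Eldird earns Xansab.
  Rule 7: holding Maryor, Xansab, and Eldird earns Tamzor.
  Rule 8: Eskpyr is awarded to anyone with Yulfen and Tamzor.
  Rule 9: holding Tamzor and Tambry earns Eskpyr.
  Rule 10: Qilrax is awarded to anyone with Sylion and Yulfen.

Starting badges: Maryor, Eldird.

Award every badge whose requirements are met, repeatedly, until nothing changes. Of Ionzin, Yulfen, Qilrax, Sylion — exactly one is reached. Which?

Sylion

With Maryor and Eldird, Xansab is earned (Rule 6).
With Xansab and Maryor, Morrho is earned (Rule 5).
With Maryor, Xansab, and Eldird, Tamzor is earned (Rule 7).
With Xansab and Tamzor, Tambry is earned (Rule 4).
With Tamzor and Tambry, Eskpyr is earned (Rule 9).
With Morrho and Eskpyr, Sylion is earned (Rule 2).
No rule produces Ionzin, and it is not given. Qilrax would need Sylion and Yulfen (Rule 10), but Yulfen is never earned. Yulfen would need Maryor and Ionzin (Rule 3), but Ionzin is never earned.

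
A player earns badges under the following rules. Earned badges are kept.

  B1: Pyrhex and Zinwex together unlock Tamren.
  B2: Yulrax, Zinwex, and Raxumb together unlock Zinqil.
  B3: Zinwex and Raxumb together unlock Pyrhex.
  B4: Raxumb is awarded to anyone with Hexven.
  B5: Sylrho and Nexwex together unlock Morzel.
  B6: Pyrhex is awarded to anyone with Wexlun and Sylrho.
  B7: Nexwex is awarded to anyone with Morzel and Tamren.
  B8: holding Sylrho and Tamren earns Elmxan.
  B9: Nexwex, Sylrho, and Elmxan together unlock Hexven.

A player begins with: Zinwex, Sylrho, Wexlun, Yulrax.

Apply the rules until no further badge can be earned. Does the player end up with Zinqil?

Zinqil would need Yulrax, Zinwex, and Raxumb (B2), but Raxumb is never earned.

No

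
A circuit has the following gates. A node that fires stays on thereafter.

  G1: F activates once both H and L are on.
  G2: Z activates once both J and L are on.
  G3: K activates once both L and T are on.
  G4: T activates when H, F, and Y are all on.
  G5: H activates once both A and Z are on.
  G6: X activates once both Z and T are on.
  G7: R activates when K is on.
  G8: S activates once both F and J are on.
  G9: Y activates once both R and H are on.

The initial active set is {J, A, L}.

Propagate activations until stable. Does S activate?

J and L are on, so Z activates (G2).
G5: A and Z on → H on.
G1: H and L on → F on.
G8: F and J on → S on.

Yes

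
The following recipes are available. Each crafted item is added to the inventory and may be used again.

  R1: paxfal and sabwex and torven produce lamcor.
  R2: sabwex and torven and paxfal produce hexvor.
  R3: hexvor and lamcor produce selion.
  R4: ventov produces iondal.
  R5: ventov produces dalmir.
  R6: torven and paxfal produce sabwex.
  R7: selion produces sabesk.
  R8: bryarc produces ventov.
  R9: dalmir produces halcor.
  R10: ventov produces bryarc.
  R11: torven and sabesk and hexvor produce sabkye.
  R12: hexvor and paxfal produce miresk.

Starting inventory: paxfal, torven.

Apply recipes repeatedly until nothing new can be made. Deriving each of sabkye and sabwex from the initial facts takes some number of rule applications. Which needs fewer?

sabwex: Using R6, torven and paxfal make sabwex. [1 rule application]
sabkye: torven and paxfal → sabwex (R6). Using R1, paxfal, sabwex, and torven make lamcor. Using R2, sabwex, torven, and paxfal make hexvor. hexvor and lamcor → selion (R3). Using R7, selion makes sabesk. torven and sabesk and hexvor → sabkye (R11). [6 rule applications]
sabwex needs fewer.

sabwex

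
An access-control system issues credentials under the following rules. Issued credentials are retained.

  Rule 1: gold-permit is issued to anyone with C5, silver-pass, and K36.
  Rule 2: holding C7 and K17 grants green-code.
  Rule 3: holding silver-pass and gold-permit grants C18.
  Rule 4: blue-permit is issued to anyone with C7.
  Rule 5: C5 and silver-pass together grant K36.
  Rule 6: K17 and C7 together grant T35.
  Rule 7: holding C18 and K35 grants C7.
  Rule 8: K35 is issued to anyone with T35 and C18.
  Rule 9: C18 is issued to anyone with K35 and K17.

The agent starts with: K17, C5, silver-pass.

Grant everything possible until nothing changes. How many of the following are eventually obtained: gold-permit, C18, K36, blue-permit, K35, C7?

3

Holding C5 and silver-pass grants K36 (Rule 5).
Holding C5, silver-pass, and K36 grants gold-permit (Rule 1).
Holding silver-pass and gold-permit grants C18 (Rule 3).
gold-permit: reached.
C18: reached.
K36: reached.
blue-permit would need C7 (Rule 4), but C7 is never granted.
K35 would need T35 and C18 (Rule 8), but T35 is never granted.
C7 would need C18 and K35 (Rule 7), but K35 is never granted.
Reached: gold-permit, C18, and K36 — 3 of the 6.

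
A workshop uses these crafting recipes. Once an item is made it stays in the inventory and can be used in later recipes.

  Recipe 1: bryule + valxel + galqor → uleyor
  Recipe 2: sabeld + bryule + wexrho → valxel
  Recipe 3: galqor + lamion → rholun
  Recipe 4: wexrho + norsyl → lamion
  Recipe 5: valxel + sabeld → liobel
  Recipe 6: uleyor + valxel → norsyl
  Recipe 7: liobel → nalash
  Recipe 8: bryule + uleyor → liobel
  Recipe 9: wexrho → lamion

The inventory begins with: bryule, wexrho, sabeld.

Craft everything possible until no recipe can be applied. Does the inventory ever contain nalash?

Using Recipe 2, sabeld, bryule, and wexrho make valxel.
valxel + sabeld → liobel (Recipe 5).
Using Recipe 7, liobel makes nalash.

Yes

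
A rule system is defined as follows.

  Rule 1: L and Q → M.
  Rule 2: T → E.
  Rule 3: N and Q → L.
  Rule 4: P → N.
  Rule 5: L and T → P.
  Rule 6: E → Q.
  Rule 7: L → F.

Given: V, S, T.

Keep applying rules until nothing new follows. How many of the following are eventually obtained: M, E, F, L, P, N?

T holds, so E follows (Rule 2).
M would need L and Q (Rule 1), but L is never established.
E: reached.
F would need L (Rule 7), but L is never established.
L would need N and Q (Rule 3), but N is never established.
P would need L and T (Rule 5), but L is never established.
N would need P (Rule 4), but P is never established.
Reached: E — 1 of the 6.

1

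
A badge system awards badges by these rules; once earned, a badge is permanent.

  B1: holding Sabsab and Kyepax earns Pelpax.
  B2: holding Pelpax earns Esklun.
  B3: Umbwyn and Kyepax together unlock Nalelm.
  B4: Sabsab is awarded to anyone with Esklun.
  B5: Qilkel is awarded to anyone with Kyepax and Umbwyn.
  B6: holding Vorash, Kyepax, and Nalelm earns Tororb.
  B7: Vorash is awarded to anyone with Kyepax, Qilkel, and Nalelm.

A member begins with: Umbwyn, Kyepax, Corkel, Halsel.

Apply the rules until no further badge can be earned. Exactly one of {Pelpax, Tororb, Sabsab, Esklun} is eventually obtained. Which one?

Tororb

With Kyepax and Umbwyn, Qilkel is earned (B5).
With Umbwyn and Kyepax, Nalelm is earned (B3).
With Kyepax, Qilkel, and Nalelm, Vorash is earned (B7).
With Vorash, Kyepax, and Nalelm, Tororb is earned (B6).
Pelpax would need Sabsab and Kyepax (B1), but Sabsab is never earned. Sabsab would need Esklun (B4), but Esklun is never earned. Esklun would need Pelpax (B2), but Pelpax is never earned.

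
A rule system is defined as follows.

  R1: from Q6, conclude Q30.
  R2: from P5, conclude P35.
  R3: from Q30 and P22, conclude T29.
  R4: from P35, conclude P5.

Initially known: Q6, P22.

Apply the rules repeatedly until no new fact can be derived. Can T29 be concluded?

From Q6, R1 gives Q30.
From Q30 and P22, R3 gives T29.

Yes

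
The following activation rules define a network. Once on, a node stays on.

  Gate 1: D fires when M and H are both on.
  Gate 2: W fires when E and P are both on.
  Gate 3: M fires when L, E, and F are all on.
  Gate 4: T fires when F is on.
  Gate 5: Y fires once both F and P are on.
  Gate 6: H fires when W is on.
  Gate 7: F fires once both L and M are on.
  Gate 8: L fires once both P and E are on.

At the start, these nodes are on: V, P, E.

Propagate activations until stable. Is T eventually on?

No

T would need F (Gate 4), but F never turns on.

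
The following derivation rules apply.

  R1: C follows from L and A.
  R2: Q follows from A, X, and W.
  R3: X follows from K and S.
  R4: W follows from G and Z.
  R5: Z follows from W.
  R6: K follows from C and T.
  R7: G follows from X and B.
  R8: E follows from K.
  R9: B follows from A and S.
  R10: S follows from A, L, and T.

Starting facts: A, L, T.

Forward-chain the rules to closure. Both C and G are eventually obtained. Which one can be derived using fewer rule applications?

C

C: L and A hold, so C follows (R1). [1 rule application]
G: From L and A, R1 gives C. From A, L, and T, R10 gives S. A and S hold, so B follows (R9). From C and T, R6 gives K. K and S hold, so X follows (R3). X and B hold, so G follows (R7). [6 rule applications]
C needs fewer.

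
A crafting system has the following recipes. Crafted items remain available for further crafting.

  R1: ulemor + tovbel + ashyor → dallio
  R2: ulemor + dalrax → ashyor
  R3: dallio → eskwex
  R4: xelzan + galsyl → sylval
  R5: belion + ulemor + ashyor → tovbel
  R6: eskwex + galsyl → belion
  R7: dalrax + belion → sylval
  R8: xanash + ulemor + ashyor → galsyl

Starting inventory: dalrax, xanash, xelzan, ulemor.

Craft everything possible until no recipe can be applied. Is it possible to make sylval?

ulemor + dalrax → ashyor (R2).
xanash + ulemor + ashyor → galsyl (R8).
Using R4, xelzan and galsyl make sylval.

Yes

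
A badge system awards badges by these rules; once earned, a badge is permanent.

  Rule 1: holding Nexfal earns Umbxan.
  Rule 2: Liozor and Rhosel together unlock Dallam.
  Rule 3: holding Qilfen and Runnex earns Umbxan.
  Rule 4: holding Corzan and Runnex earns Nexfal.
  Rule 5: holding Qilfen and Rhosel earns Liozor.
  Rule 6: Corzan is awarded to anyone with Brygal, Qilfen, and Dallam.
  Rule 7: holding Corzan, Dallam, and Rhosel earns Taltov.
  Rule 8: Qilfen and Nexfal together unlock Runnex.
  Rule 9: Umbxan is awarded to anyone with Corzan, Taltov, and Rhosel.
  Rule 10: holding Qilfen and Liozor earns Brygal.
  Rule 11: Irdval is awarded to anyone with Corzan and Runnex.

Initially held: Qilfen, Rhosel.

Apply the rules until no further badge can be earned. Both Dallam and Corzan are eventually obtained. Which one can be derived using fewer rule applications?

Dallam: With Qilfen and Rhosel, Liozor is earned (Rule 5). With Liozor and Rhosel, Dallam is earned (Rule 2). [2 rule applications]
Corzan: With Qilfen and Rhosel, Liozor is earned (Rule 5). With Liozor and Rhosel, Dallam is earned (Rule 2). With Qilfen and Liozor, Brygal is earned (Rule 10). With Brygal, Qilfen, and Dallam, Corzan is earned (Rule 6). [4 rule applications]
Dallam needs fewer.

Dallam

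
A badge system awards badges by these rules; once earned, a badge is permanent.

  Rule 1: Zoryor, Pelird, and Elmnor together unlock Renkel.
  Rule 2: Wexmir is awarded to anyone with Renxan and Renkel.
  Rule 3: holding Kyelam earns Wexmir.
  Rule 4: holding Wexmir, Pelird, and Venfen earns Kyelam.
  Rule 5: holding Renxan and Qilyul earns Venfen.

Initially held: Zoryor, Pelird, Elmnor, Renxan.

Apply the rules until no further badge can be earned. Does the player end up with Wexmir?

With Zoryor, Pelird, and Elmnor, Renkel is earned (Rule 1).
With Renxan and Renkel, Wexmir is earned (Rule 2).

Yes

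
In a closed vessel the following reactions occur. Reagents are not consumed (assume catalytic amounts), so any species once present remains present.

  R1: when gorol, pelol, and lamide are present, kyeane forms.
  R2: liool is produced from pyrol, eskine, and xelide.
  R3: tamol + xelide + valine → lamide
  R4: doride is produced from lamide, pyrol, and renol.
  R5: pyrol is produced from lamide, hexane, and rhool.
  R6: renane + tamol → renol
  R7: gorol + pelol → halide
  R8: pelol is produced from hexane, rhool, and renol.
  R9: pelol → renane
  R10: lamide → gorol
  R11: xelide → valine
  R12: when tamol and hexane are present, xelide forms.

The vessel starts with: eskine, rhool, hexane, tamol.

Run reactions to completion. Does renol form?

renol would need renane and tamol (R6), but renane never forms.

No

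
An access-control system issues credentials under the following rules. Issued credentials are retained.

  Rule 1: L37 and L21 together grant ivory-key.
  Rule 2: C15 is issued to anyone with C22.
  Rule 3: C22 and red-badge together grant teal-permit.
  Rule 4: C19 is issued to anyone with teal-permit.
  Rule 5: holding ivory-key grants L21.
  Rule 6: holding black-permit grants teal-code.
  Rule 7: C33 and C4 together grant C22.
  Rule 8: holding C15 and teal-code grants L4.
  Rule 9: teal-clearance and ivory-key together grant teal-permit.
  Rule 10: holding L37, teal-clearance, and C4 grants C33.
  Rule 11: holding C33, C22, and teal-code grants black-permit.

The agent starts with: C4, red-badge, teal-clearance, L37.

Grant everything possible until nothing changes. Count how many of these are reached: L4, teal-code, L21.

L4 would need C15 and teal-code (Rule 8), but teal-code is never granted.
teal-code would need black-permit (Rule 6), but black-permit is never granted.
L21 would need ivory-key (Rule 5), but ivory-key is never granted.
None of the 3 are reached.

0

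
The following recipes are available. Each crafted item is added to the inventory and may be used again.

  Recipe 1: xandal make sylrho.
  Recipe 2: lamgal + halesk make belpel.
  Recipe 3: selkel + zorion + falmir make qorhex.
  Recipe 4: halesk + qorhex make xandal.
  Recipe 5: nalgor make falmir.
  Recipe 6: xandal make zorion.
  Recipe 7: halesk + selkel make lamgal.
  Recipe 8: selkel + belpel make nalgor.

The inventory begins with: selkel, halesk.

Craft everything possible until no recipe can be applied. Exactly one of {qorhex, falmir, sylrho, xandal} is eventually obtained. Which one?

falmir

Using Recipe 7, halesk and selkel make lamgal.
Using Recipe 2, lamgal and halesk make belpel.
Using Recipe 8, selkel and belpel make nalgor.
nalgor → falmir (Recipe 5).
sylrho would need xandal (Recipe 1), but xandal is never obtained. xandal would need halesk and qorhex (Recipe 4), but qorhex is never obtained. qorhex would need selkel, zorion, and falmir (Recipe 3), but zorion is never obtained.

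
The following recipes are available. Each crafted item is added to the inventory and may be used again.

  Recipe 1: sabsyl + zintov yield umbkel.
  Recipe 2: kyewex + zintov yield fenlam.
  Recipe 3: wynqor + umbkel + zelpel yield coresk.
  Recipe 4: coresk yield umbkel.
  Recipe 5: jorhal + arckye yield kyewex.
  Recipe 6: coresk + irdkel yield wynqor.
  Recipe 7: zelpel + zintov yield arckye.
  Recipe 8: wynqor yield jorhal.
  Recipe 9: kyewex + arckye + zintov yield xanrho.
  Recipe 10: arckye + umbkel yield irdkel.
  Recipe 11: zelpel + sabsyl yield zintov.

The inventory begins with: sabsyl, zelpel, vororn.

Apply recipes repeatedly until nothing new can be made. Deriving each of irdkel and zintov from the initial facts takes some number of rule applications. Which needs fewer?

zintov

zintov: zelpel + sabsyl → zintov (Recipe 11). [1 rule application]
irdkel: zelpel + sabsyl → zintov (Recipe 11). Using Recipe 7, zelpel and zintov make arckye. sabsyl + zintov → umbkel (Recipe 1). arckye + umbkel → irdkel (Recipe 10). [4 rule applications]
zintov needs fewer.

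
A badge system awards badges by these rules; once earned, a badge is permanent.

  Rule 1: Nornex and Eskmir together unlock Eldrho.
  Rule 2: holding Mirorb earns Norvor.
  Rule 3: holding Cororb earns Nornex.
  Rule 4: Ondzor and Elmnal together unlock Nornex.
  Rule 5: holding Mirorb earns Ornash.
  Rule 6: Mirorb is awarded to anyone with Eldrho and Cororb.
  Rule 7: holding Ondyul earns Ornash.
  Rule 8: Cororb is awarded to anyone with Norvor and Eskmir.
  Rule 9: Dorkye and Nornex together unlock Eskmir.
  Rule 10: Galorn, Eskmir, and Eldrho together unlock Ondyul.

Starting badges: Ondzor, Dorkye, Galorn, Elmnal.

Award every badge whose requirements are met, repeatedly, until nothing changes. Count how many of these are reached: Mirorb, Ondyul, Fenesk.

1

With Ondzor and Elmnal, Nornex is earned (Rule 4).
With Dorkye and Nornex, Eskmir is earned (Rule 9).
With Nornex and Eskmir, Eldrho is earned (Rule 1).
With Galorn, Eskmir, and Eldrho, Ondyul is earned (Rule 10).
Mirorb would need Eldrho and Cororb (Rule 6), but Cororb is never earned.
Ondyul: reached.
No rule produces Fenesk, and it is not given.
Reached: Ondyul — 1 of the 3.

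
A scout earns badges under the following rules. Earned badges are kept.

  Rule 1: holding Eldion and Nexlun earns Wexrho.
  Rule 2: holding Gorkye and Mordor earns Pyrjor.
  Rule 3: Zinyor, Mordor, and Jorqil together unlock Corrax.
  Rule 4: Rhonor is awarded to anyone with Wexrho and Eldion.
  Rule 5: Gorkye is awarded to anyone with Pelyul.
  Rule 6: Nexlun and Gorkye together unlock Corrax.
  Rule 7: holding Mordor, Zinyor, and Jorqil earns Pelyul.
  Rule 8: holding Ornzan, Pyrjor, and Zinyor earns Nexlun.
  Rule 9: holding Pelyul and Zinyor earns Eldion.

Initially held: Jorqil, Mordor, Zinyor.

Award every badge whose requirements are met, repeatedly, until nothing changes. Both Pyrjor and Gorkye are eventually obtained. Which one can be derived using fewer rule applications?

Gorkye

Gorkye: With Mordor, Zinyor, and Jorqil, Pelyul is earned (Rule 7). With Pelyul, Gorkye is earned (Rule 5). [2 rule applications]
Pyrjor: With Mordor, Zinyor, and Jorqil, Pelyul is earned (Rule 7). With Pelyul, Gorkye is earned (Rule 5). With Gorkye and Mordor, Pyrjor is earned (Rule 2). [3 rule applications]
Gorkye needs fewer.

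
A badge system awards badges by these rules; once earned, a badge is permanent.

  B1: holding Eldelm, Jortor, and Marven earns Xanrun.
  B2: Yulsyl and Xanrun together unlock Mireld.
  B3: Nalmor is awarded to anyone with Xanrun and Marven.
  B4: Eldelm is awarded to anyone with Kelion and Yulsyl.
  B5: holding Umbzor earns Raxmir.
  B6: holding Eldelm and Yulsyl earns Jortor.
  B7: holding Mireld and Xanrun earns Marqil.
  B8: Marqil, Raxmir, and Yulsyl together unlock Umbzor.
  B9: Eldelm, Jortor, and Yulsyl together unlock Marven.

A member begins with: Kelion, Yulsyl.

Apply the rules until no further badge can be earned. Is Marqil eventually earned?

With Kelion and Yulsyl, Eldelm is earned (B4).
With Eldelm and Yulsyl, Jortor is earned (B6).
With Eldelm, Jortor, and Yulsyl, Marven is earned (B9).
With Eldelm, Jortor, and Marven, Xanrun is earned (B1).
With Yulsyl and Xanrun, Mireld is earned (B2).
With Mireld and Xanrun, Marqil is earned (B7).

Yes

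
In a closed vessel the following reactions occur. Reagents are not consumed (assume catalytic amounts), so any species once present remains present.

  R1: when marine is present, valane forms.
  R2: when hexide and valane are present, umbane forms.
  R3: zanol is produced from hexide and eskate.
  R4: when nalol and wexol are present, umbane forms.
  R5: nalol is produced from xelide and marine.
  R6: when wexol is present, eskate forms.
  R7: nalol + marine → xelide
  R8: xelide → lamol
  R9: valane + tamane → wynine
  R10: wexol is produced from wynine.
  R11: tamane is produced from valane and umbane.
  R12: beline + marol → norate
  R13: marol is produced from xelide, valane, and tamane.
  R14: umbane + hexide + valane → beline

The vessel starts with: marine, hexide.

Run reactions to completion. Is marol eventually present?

No

marol would need xelide, valane, and tamane (R13), but xelide never forms.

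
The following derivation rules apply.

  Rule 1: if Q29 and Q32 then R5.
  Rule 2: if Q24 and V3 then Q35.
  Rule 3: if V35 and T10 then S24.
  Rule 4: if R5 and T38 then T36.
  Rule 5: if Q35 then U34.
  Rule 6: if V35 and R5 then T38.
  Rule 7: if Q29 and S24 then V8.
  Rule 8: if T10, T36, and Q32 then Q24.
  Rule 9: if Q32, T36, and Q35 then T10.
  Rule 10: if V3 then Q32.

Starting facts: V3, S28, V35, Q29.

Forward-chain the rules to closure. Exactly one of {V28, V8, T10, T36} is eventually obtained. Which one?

T36

From V3, Rule 10 gives Q32.
Q29 and Q32 hold, so R5 follows (Rule 1).
From V35 and R5, Rule 6 gives T38.
R5 and T38 hold, so T36 follows (Rule 4).
T10 would need Q32, T36, and Q35 (Rule 9), but Q35 is never established. No rule produces V28, and it is not given. V8 would need Q29 and S24 (Rule 7), but S24 is never established.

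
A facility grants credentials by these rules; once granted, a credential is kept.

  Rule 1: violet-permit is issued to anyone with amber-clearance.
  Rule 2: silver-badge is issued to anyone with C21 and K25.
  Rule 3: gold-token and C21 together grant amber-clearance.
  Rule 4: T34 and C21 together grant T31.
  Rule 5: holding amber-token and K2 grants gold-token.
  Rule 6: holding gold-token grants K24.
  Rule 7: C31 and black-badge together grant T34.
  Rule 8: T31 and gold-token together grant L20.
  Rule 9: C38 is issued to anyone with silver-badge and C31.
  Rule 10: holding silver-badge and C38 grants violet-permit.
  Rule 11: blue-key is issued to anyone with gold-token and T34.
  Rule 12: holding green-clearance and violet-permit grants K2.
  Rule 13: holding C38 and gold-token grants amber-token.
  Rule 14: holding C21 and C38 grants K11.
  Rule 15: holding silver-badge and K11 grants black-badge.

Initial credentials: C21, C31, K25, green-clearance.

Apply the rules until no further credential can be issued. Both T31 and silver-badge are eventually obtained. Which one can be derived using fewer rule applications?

silver-badge

silver-badge: Holding C21 and K25 grants silver-badge (Rule 2). [1 rule application]
T31: Holding C21 and K25 grants silver-badge (Rule 2). Holding silver-badge and C31 grants C38 (Rule 9). Holding C21 and C38 grants K11 (Rule 14). Holding silver-badge and K11 grants black-badge (Rule 15). Holding C31 and black-badge grants T34 (Rule 7). Holding T34 and C21 grants T31 (Rule 4). [6 rule applications]
silver-badge needs fewer.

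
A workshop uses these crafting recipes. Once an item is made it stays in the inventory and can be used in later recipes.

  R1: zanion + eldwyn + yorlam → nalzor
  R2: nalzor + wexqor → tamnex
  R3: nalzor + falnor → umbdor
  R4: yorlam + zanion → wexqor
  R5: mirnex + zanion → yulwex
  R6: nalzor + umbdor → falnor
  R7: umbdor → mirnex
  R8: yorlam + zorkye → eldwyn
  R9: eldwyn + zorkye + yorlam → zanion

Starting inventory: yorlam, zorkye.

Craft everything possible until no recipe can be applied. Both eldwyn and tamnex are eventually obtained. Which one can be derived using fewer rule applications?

eldwyn: Using R8, yorlam and zorkye make eldwyn. [1 rule application]
tamnex: Using R8, yorlam and zorkye make eldwyn. Using R9, eldwyn, zorkye, and yorlam make zanion. yorlam + zanion → wexqor (R4). zanion + eldwyn + yorlam → nalzor (R1). nalzor + wexqor → tamnex (R2). [5 rule applications]
eldwyn needs fewer.

eldwyn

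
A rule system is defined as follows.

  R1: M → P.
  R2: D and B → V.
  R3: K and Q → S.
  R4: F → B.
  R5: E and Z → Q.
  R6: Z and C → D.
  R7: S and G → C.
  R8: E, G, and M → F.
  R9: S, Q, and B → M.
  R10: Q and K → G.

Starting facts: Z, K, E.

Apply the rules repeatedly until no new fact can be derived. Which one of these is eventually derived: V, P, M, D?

From E and Z, R5 gives Q.
From K and Q, R3 gives S.
From Q and K, R10 gives G.
From S and G, R7 gives C.
Z and C hold, so D follows (R6).
V would need D and B (R2), but B is never established. M would need S, Q, and B (R9), but B is never established. P would need M (R1), but M is never established.

D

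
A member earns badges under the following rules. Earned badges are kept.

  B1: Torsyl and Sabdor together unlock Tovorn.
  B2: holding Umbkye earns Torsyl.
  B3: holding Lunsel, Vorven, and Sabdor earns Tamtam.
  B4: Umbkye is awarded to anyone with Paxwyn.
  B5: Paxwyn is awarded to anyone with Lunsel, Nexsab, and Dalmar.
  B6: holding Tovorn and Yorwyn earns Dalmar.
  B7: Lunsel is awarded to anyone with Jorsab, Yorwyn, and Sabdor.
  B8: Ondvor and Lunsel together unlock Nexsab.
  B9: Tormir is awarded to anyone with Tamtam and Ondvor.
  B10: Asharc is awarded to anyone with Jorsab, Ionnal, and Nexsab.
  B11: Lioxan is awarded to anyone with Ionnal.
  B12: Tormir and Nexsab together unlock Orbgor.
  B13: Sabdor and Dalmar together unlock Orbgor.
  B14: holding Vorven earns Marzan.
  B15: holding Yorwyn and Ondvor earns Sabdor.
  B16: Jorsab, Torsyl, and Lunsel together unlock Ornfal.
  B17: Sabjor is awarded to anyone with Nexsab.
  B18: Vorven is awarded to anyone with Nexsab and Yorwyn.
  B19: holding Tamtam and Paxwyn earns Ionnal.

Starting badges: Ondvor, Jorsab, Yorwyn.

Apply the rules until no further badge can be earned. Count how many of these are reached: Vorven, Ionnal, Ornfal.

1

With Yorwyn and Ondvor, Sabdor is earned (B15).
With Jorsab, Yorwyn, and Sabdor, Lunsel is earned (B7).
With Ondvor and Lunsel, Nexsab is earned (B8).
With Nexsab and Yorwyn, Vorven is earned (B18).
Vorven: reached.
Ionnal would need Tamtam and Paxwyn (B19), but Paxwyn is never earned.
Ornfal would need Jorsab, Torsyl, and Lunsel (B16), but Torsyl is never earned.
Reached: Vorven — 1 of the 3.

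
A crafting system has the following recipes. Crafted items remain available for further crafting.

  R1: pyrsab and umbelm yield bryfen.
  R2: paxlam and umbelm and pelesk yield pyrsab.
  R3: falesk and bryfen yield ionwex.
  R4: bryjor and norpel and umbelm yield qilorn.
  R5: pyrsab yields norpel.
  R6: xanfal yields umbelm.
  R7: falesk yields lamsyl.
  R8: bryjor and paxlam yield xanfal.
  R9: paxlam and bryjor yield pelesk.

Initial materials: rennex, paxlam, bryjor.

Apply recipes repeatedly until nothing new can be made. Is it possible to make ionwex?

ionwex would need falesk and bryfen (R3), but falesk is never obtained.

No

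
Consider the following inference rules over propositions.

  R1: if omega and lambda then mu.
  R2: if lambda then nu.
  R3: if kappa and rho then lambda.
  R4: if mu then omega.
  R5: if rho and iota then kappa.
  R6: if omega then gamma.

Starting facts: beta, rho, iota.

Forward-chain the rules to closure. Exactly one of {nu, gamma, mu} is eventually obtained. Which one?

rho and iota hold, so kappa follows (R5).
kappa and rho hold, so lambda follows (R3).
lambda holds, so nu follows (R2).
gamma would need omega (R6), but omega is never established. mu would need omega and lambda (R1), but omega is never established.

nu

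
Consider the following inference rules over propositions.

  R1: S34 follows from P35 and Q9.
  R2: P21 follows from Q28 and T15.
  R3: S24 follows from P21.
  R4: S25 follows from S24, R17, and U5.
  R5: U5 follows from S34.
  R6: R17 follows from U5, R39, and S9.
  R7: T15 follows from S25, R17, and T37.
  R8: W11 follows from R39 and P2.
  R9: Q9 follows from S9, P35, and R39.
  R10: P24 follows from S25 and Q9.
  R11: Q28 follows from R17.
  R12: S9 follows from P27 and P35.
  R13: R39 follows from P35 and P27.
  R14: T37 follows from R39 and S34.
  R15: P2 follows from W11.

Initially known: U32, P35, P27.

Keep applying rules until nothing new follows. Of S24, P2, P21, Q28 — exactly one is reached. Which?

P27 and P35 hold, so S9 follows (R12).
P35 and P27 hold, so R39 follows (R13).
From S9, P35, and R39, R9 gives Q9.
From P35 and Q9, R1 gives S34.
S34 holds, so U5 follows (R5).
U5, R39, and S9 hold, so R17 follows (R6).
From R17, R11 gives Q28.
S24 would need P21 (R3), but P21 is never established. P2 would need W11 (R15), but W11 is never established. P21 would need Q28 and T15 (R2), but T15 is never established.

Q28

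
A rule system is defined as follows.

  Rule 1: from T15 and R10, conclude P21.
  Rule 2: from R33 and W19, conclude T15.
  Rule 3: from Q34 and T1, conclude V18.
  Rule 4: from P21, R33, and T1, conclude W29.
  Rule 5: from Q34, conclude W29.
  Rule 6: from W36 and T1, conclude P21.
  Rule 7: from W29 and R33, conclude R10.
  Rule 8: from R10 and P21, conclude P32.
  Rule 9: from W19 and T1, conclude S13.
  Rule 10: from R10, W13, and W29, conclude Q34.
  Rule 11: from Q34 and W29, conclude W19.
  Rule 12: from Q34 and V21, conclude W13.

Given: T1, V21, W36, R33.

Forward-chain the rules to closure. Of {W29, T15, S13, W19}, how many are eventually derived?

W36 and T1 hold, so P21 follows (Rule 6).
P21, R33, and T1 hold, so W29 follows (Rule 4).
W29: reached.
T15 would need R33 and W19 (Rule 2), but W19 is never established.
S13 would need W19 and T1 (Rule 9), but W19 is never established.
W19 would need Q34 and W29 (Rule 11), but Q34 is never established.
Reached: W29 — 1 of the 4.

1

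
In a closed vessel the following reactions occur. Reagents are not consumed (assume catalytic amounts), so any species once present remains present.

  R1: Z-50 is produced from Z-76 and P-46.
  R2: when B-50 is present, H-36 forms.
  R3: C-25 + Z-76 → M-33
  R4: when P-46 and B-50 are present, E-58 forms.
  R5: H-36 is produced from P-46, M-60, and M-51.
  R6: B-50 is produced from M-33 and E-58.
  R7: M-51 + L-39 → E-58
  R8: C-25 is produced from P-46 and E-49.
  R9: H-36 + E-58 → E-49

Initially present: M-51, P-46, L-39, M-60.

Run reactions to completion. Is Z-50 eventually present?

No

Z-50 would need Z-76 and P-46 (R1), but Z-76 never forms.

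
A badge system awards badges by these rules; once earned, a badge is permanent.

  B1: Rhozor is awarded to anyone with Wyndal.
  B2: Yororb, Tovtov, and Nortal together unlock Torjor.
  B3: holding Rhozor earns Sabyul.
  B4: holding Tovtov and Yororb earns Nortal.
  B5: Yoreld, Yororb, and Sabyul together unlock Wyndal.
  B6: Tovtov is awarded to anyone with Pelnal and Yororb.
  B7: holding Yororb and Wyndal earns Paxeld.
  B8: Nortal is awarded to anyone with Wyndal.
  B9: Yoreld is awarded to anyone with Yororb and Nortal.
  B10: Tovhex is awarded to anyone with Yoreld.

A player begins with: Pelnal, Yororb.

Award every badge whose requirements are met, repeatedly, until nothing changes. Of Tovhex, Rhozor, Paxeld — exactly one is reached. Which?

With Pelnal and Yororb, Tovtov is earned (B6).
With Tovtov and Yororb, Nortal is earned (B4).
With Yororb and Nortal, Yoreld is earned (B9).
With Yoreld, Tovhex is earned (B10).
Rhozor would need Wyndal (B1), but Wyndal is never earned. Paxeld would need Yororb and Wyndal (B7), but Wyndal is never earned.

Tovhex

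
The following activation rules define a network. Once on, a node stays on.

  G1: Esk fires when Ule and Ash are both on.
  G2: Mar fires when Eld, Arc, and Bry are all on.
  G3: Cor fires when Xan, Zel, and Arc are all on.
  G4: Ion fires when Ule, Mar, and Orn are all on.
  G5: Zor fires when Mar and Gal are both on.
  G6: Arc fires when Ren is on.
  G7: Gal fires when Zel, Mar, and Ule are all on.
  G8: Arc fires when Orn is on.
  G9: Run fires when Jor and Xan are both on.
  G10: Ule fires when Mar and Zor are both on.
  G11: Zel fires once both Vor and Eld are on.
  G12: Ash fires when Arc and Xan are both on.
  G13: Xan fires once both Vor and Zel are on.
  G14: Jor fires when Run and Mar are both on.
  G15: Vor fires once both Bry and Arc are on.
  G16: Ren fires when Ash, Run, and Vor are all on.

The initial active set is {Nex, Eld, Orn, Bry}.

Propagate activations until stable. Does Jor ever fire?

Jor would need Run and Mar (G14), but Run never turns on.

No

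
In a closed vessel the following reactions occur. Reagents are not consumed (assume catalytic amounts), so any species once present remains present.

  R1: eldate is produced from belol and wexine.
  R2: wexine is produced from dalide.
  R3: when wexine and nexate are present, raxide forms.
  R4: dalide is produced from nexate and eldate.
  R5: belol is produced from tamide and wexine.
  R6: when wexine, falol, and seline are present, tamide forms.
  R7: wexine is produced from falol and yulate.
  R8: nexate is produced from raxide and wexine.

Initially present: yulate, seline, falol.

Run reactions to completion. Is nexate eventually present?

No

nexate would need raxide and wexine (R8), but raxide never forms.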